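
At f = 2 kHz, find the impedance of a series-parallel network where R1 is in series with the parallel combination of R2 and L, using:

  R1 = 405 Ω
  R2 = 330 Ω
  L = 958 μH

Step 1 — Angular frequency: ω = 2π·f = 2π·2000 = 1.257e+04 rad/s.
Step 2 — Component impedances:
  R1: Z = R = 405 Ω
  R2: Z = R = 330 Ω
  L: Z = jωL = j·1.257e+04·0.000958 = 0 + j12.04 Ω
Step 3 — Parallel branch: R2 || L = 1/(1/R2 + 1/L) = 0.4386 + j12.02 Ω.
Step 4 — Series with R1: Z_total = R1 + (R2 || L) = 405.4 + j12.02 Ω = 405.6∠1.7° Ω.

Z = 405.4 + j12.02 Ω = 405.6∠1.7° Ω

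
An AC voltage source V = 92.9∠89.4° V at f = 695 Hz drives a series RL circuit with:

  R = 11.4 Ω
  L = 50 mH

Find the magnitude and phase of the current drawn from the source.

Step 1 — Angular frequency: ω = 2π·f = 2π·695 = 4367 rad/s.
Step 2 — Component impedances:
  R: Z = R = 11.4 Ω
  L: Z = jωL = j·4367·0.05 = 0 + j218.3 Ω
Step 3 — Series combination: Z_total = R + L = 11.4 + j218.3 Ω = 218.6∠87.0° Ω.
Step 4 — Source phasor: V = 92.9∠89.4° V = 0.9728 + j92.89 V.
Step 5 — Ohm's law: I = V / Z_total = (0.9728 + j92.89) / (11.4 + j218.3) = 0.4245 + j0.01771 A.
Step 6 — Convert to polar: |I| = 0.4249 A, ∠I = 2.4°.

I = 0.4249∠2.4° A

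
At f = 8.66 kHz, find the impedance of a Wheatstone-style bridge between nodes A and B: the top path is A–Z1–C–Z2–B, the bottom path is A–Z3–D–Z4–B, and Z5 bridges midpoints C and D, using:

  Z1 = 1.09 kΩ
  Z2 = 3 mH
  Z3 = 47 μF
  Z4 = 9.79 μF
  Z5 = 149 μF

Step 1 — Angular frequency: ω = 2π·f = 2π·8660 = 5.441e+04 rad/s.
Step 2 — Component impedances:
  Z1: Z = R = 1090 Ω
  Z2: Z = jωL = j·5.441e+04·0.003 = 0 + j163.2 Ω
  Z3: Z = 1/(jωC) = -j/(ω·C) = 0 - j0.391 Ω
  Z4: Z = 1/(jωC) = -j/(ω·C) = 0 - j1.877 Ω
  Z5: Z = 1/(jωC) = -j/(ω·C) = 0 - j0.1233 Ω
Step 3 — Bridge requires nodal analysis (the Z5 bridge couples midpoints C and D, so the two paths cannot be reduced to a simple series/parallel combination). Setting node B to ground and injecting 1 A at node A, the 3-node admittance system at A, C, D solves to V_A = Z_AB = 0.0001392 - j2.29 Ω = 2.29∠-90.0° Ω.

Z = 0.0001392 - j2.29 Ω = 2.29∠-90.0° Ω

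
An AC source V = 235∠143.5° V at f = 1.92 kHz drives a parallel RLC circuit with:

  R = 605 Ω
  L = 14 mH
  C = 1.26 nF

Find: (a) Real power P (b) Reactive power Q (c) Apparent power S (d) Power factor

Step 1 — Angular frequency: ω = 2π·f = 2π·1920 = 1.206e+04 rad/s.
Step 2 — Component impedances:
  R: Z = R = 605 Ω
  L: Z = jωL = j·1.206e+04·0.014 = 0 + j168.9 Ω
  C: Z = 1/(jωC) = -j/(ω·C) = 0 - j6.579e+04 Ω
Step 3 — Parallel combination: 1/Z_total = 1/R + 1/L + 1/C; Z_total = 43.95 + j157 Ω = 163.1∠74.4° Ω.
Step 4 — Source phasor: V = 235∠143.5° V = -188.9 + j139.8 V.
Step 5 — Current: I = V / Z = 0.5133 + j1.347 A = 1.441∠69.1° A.
Step 6 — Complex power: S = V·I* = 91.28 + j326.1 VA.
Step 7 — Real power: P = Re(S) = 91.28 W.
Step 8 — Reactive power: Q = Im(S) = 326.1 VAR.
Step 9 — Apparent power: |S| = 338.7 VA.
Step 10 — Power factor: PF = P/|S| = 0.2695 (lagging).

(a) P = 91.28 W  (b) Q = 326.1 VAR  (c) S = 338.7 VA  (d) PF = 0.2695 (lagging)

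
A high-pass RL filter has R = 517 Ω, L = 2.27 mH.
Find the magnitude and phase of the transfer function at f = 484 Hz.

Step 1 — Angular frequency: ω = 2π·484 = 3041 rad/s.
Step 2 — Transfer function: H(jω) = jωL/(R + jωL).
Step 3 — Numerator jωL = j·6.903; denominator R + jωL = 517 + j6.903.
Step 4 — H = 0.0001783 + j0.01335.
Step 5 — Magnitude: |H| = 0.01335 (-37.5 dB); phase: φ = 89.2°.

|H| = 0.01335 (-37.5 dB), φ = 89.2°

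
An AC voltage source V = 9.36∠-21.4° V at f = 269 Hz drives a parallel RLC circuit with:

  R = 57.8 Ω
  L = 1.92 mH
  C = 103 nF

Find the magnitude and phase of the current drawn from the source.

Step 1 — Angular frequency: ω = 2π·f = 2π·269 = 1690 rad/s.
Step 2 — Component impedances:
  R: Z = R = 57.8 Ω
  L: Z = jωL = j·1690·0.00192 = 0 + j3.245 Ω
  C: Z = 1/(jωC) = -j/(ω·C) = 0 - j5744 Ω
Step 3 — Parallel combination: 1/Z_total = 1/R + 1/L + 1/C; Z_total = 0.1818 + j3.237 Ω = 3.242∠86.8° Ω.
Step 4 — Source phasor: V = 9.36∠-21.4° V = 8.715 - j3.415 V.
Step 5 — Ohm's law: I = V / Z_total = (8.715 - j3.415) / (0.1818 + j3.237) = -0.9011 - j2.743 A.
Step 6 — Convert to polar: |I| = 2.887 A, ∠I = -108.2°.

I = 2.887∠-108.2° A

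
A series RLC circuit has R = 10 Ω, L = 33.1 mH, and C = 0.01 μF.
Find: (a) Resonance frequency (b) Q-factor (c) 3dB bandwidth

Step 1 — Resonance: ω₀ = 1/√(LC) = 1/√(0.0331·1e-08) = 5.496e+04 rad/s.
Step 2 — f₀ = ω₀/(2π) = 8748 Hz.
Step 3 — Series Q: Q = ω₀L/R = 5.496e+04·0.0331/10 = 181.9.
Step 4 — Bandwidth: Δω = ω₀/Q = 302.1 rad/s; BW = Δω/(2π) = 48.08 Hz.

(a) f₀ = 8748 Hz  (b) Q = 181.9  (c) BW = 48.08 Hz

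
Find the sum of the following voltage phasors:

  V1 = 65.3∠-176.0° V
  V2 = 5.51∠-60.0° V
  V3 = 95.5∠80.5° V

Step 1 — Convert each phasor to rectangular form:
  V1 = 65.3·(cos(-176.0°) + j·sin(-176.0°)) = -65.14 - j4.555 V
  V2 = 5.51·(cos(-60.0°) + j·sin(-60.0°)) = 2.755 - j4.772 V
  V3 = 95.5·(cos(80.5°) + j·sin(80.5°)) = 15.76 + j94.19 V
Step 2 — Sum components: V_total = -46.62 + j84.86 V.
Step 3 — Convert to polar: |V_total| = 96.83 V, ∠V_total = 118.8°.

V_total = 96.83∠118.8° V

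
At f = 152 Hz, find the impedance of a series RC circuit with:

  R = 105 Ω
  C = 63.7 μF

Step 1 — Angular frequency: ω = 2π·f = 2π·152 = 955 rad/s.
Step 2 — Component impedances:
  R: Z = R = 105 Ω
  C: Z = 1/(jωC) = -j/(ω·C) = 0 - j16.44 Ω
Step 3 — Series combination: Z_total = R + C = 105 - j16.44 Ω = 106.3∠-8.9° Ω.

Z = 105 - j16.44 Ω = 106.3∠-8.9° Ω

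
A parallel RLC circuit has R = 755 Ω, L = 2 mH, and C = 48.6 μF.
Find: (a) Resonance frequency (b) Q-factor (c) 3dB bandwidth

Step 1 — Resonance: ω₀ = 1/√(LC) = 1/√(0.002·4.86e-05) = 3208 rad/s.
Step 2 — f₀ = ω₀/(2π) = 510.5 Hz.
Step 3 — Parallel Q: Q = R/(ω₀L) = 755/(3208·0.002) = 117.7.
Step 4 — Bandwidth: Δω = ω₀/Q = 27.25 rad/s; BW = Δω/(2π) = 4.337 Hz.

(a) f₀ = 510.5 Hz  (b) Q = 117.7  (c) BW = 4.337 Hz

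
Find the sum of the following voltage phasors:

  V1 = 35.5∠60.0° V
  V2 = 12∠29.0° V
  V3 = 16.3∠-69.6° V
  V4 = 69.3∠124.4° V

Step 1 — Convert each phasor to rectangular form:
  V1 = 35.5·(cos(60.0°) + j·sin(60.0°)) = 17.75 + j30.74 V
  V2 = 12·(cos(29.0°) + j·sin(29.0°)) = 10.5 + j5.818 V
  V3 = 16.3·(cos(-69.6°) + j·sin(-69.6°)) = 5.682 - j15.28 V
  V4 = 69.3·(cos(124.4°) + j·sin(124.4°)) = -39.15 + j57.18 V
Step 2 — Sum components: V_total = -5.225 + j78.46 V.
Step 3 — Convert to polar: |V_total| = 78.64 V, ∠V_total = 93.8°.

V_total = 78.64∠93.8° V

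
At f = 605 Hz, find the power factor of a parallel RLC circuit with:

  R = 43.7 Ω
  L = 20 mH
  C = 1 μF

Step 1 — Angular frequency: ω = 2π·f = 2π·605 = 3801 rad/s.
Step 2 — Component impedances:
  R: Z = R = 43.7 Ω
  L: Z = jωL = j·3801·0.02 = 0 + j76.03 Ω
  C: Z = 1/(jωC) = -j/(ω·C) = 0 - j263.1 Ω
Step 3 — Parallel combination: 1/Z_total = 1/R + 1/L + 1/C; Z_total = 37.45 + j15.3 Ω = 40.45∠22.2° Ω.
Step 4 — Power factor: PF = cos(φ) = Re(Z)/|Z| = 37.446/40.452 = 0.9257.
Step 5 — Type: Im(Z) = 15.3 ⇒ lagging (phase φ = 22.2°).

PF = 0.9257 (lagging, φ = 22.2°)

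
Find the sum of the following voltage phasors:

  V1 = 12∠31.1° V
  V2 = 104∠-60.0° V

Step 1 — Convert each phasor to rectangular form:
  V1 = 12·(cos(31.1°) + j·sin(31.1°)) = 10.28 + j6.198 V
  V2 = 104·(cos(-60.0°) + j·sin(-60.0°)) = 52 - j90.07 V
Step 2 — Sum components: V_total = 62.28 - j83.87 V.
Step 3 — Convert to polar: |V_total| = 104.5 V, ∠V_total = -53.4°.

V_total = 104.5∠-53.4° V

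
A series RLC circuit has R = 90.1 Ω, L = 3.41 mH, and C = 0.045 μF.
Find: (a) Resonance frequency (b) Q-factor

Step 1 — Resonance condition Im(Z)=0 gives ω₀ = 1/√(LC).
Step 2 — ω₀ = 1/√(0.00341·4.5e-08) = 8.073e+04 rad/s.
Step 3 — f₀ = ω₀/(2π) = 1.285e+04 Hz.
Step 4 — Series Q: Q = ω₀L/R = 8.073e+04·0.00341/90.1 = 3.055.

(a) f₀ = 1.285e+04 Hz  (b) Q = 3.055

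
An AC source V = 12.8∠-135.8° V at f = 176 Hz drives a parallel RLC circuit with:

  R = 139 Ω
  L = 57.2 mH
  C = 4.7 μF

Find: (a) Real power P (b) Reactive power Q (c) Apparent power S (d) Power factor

Step 1 — Angular frequency: ω = 2π·f = 2π·176 = 1106 rad/s.
Step 2 — Component impedances:
  R: Z = R = 139 Ω
  L: Z = jωL = j·1106·0.0572 = 0 + j63.25 Ω
  C: Z = 1/(jωC) = -j/(ω·C) = 0 - j192.4 Ω
Step 3 — Parallel combination: 1/Z_total = 1/R + 1/L + 1/C; Z_total = 43.77 + j64.56 Ω = 78∠55.9° Ω.
Step 4 — Source phasor: V = 12.8∠-135.8° V = -9.176 - j8.924 V.
Step 5 — Current: I = V / Z = -0.1607 + j0.03318 A = 0.1641∠168.3° A.
Step 6 — Complex power: S = V·I* = 1.179 + j1.739 VA.
Step 7 — Real power: P = Re(S) = 1.179 W.
Step 8 — Reactive power: Q = Im(S) = 1.739 VAR.
Step 9 — Apparent power: |S| = 2.101 VA.
Step 10 — Power factor: PF = P/|S| = 0.5611 (lagging).

(a) P = 1.179 W  (b) Q = 1.739 VAR  (c) S = 2.101 VA  (d) PF = 0.5611 (lagging)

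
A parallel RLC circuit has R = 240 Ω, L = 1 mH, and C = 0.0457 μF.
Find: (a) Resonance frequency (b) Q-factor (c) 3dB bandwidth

Step 1 — Resonance: ω₀ = 1/√(LC) = 1/√(0.001·4.57e-08) = 1.479e+05 rad/s.
Step 2 — f₀ = ω₀/(2π) = 2.354e+04 Hz.
Step 3 — Parallel Q: Q = R/(ω₀L) = 240/(1.479e+05·0.001) = 1.622.
Step 4 — Bandwidth: Δω = ω₀/Q = 9.117e+04 rad/s; BW = Δω/(2π) = 1.451e+04 Hz.

(a) f₀ = 2.354e+04 Hz  (b) Q = 1.622  (c) BW = 1.451e+04 Hz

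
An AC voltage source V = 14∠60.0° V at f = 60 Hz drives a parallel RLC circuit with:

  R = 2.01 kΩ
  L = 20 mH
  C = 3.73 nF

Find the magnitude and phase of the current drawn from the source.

Step 1 — Angular frequency: ω = 2π·f = 2π·60 = 377 rad/s.
Step 2 — Component impedances:
  R: Z = R = 2010 Ω
  L: Z = jωL = j·377·0.02 = 0 + j7.54 Ω
  C: Z = 1/(jωC) = -j/(ω·C) = 0 - j7.111e+05 Ω
Step 3 — Parallel combination: 1/Z_total = 1/R + 1/L + 1/C; Z_total = 0.02828 + j7.54 Ω = 7.54∠89.8° Ω.
Step 4 — Source phasor: V = 14∠60.0° V = 7 + j12.12 V.
Step 5 — Ohm's law: I = V / Z_total = (7 + j12.12) / (0.02828 + j7.54) = 1.612 - j0.9224 A.
Step 6 — Convert to polar: |I| = 1.857 A, ∠I = -29.8°.

I = 1.857∠-29.8° A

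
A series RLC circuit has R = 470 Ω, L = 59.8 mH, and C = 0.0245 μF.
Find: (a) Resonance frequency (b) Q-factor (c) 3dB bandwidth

Step 1 — Resonance condition Im(Z)=0 gives ω₀ = 1/√(LC).
Step 2 — ω₀ = 1/√(0.0598·2.45e-08) = 2.613e+04 rad/s.
Step 3 — f₀ = ω₀/(2π) = 4158 Hz.
Step 4 — Series Q: Q = ω₀L/R = 2.613e+04·0.0598/470 = 3.324.
Step 5 — 3dB bandwidth: Δω = ω₀/Q = 7860 rad/s; BW = Δω/(2π) = 1251 Hz.

(a) f₀ = 4158 Hz  (b) Q = 3.324  (c) BW = 1251 Hz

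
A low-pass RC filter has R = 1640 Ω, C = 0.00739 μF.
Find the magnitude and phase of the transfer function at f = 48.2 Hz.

Step 1 — Angular frequency: ω = 2π·48.2 = 302.8 rad/s.
Step 2 — Transfer function: H(jω) = 1/(1 + jωRC).
Step 3 — Denominator: 1 + jωRC = 1 + j·302.8·1640·7.39e-09 = 1 + j0.00367.
Step 4 — H = 1 - j0.00367.
Step 5 — Magnitude: |H| = 1 (-0.0 dB); phase: φ = -0.2°.

|H| = 1 (-0.0 dB), φ = -0.2°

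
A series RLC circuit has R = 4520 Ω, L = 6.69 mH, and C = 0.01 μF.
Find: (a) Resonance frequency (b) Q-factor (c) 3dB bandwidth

Step 1 — Resonance: ω₀ = 1/√(LC) = 1/√(0.00669·1e-08) = 1.223e+05 rad/s.
Step 2 — f₀ = ω₀/(2π) = 1.946e+04 Hz.
Step 3 — Series Q: Q = ω₀L/R = 1.223e+05·0.00669/4520 = 0.181.
Step 4 — Bandwidth: Δω = ω₀/Q = 6.756e+05 rad/s; BW = Δω/(2π) = 1.075e+05 Hz.

(a) f₀ = 1.946e+04 Hz  (b) Q = 0.181  (c) BW = 1.075e+05 Hz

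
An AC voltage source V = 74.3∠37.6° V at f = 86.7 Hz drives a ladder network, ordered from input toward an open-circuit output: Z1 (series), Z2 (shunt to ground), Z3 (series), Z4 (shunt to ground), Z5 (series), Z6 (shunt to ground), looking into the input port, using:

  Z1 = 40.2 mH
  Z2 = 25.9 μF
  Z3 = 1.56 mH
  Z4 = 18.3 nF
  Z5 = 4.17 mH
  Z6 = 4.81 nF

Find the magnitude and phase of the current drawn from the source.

Step 1 — Angular frequency: ω = 2π·f = 2π·86.7 = 544.8 rad/s.
Step 2 — Component impedances:
  Z1: Z = jωL = j·544.8·0.0402 = 0 + j21.9 Ω
  Z2: Z = 1/(jωC) = -j/(ω·C) = 0 - j70.88 Ω
  Z3: Z = jωL = j·544.8·0.00156 = 0 + j0.8498 Ω
  Z4: Z = 1/(jωC) = -j/(ω·C) = 0 - j1.003e+05 Ω
  Z5: Z = jωL = j·544.8·0.00417 = 0 + j2.272 Ω
  Z6: Z = 1/(jωC) = -j/(ω·C) = 0 - j3.816e+05 Ω
Step 3 — Ladder network (open output): work backward from the far end, alternating series and parallel combinations. Z_in = 0 - j48.91 Ω = 48.91∠-90.0° Ω.
Step 4 — Source phasor: V = 74.3∠37.6° V = 58.87 + j45.33 V.
Step 5 — Ohm's law: I = V / Z_total = (58.87 + j45.33) / (0 - j48.91) = -0.9268 + j1.203 A.
Step 6 — Convert to polar: |I| = 1.519 A, ∠I = 127.6°.

I = 1.519∠127.6° A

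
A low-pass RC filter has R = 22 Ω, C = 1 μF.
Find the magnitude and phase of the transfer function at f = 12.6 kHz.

Step 1 — Angular frequency: ω = 2π·1.26e+04 = 7.917e+04 rad/s.
Step 2 — Transfer function: H(jω) = 1/(1 + jωRC).
Step 3 — Denominator: 1 + jωRC = 1 + j·7.917e+04·22·1e-06 = 1 + j1.742.
Step 4 — H = 0.2479 - j0.4318.
Step 5 — Magnitude: |H| = 0.4979 (-6.1 dB); phase: φ = -60.1°.

|H| = 0.4979 (-6.1 dB), φ = -60.1°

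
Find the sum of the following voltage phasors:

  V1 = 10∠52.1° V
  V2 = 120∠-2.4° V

Step 1 — Convert each phasor to rectangular form:
  V1 = 10·(cos(52.1°) + j·sin(52.1°)) = 6.143 + j7.891 V
  V2 = 120·(cos(-2.4°) + j·sin(-2.4°)) = 119.9 - j5.025 V
Step 2 — Sum components: V_total = 126 + j2.866 V.
Step 3 — Convert to polar: |V_total| = 126.1 V, ∠V_total = 1.3°.

V_total = 126.1∠1.3° V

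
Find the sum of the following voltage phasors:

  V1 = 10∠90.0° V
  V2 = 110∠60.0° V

Step 1 — Convert each phasor to rectangular form:
  V1 = 10·(cos(90.0°) + j·sin(90.0°)) = 0 + j10 V
  V2 = 110·(cos(60.0°) + j·sin(60.0°)) = 55 + j95.26 V
Step 2 — Sum components: V_total = 55 + j105.3 V.
Step 3 — Convert to polar: |V_total| = 118.8 V, ∠V_total = 62.4°.

V_total = 118.8∠62.4° V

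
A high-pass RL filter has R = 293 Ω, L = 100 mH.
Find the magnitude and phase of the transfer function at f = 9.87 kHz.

Step 1 — Angular frequency: ω = 2π·9870 = 6.202e+04 rad/s.
Step 2 — Transfer function: H(jω) = jωL/(R + jωL).
Step 3 — Numerator jωL = j·6202; denominator R + jωL = 293 + j6202.
Step 4 — H = 0.9978 + j0.04714.
Step 5 — Magnitude: |H| = 0.9989 (-0.0 dB); phase: φ = 2.7°.

|H| = 0.9989 (-0.0 dB), φ = 2.7°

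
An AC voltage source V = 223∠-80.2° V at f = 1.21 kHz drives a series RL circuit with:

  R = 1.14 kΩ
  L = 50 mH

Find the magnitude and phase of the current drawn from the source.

Step 1 — Angular frequency: ω = 2π·f = 2π·1210 = 7603 rad/s.
Step 2 — Component impedances:
  R: Z = R = 1140 Ω
  L: Z = jωL = j·7603·0.05 = 0 + j380.1 Ω
Step 3 — Series combination: Z_total = R + L = 1140 + j380.1 Ω = 1202∠18.4° Ω.
Step 4 — Source phasor: V = 223∠-80.2° V = 37.96 - j219.7 V.
Step 5 — Ohm's law: I = V / Z_total = (37.96 - j219.7) / (1140 + j380.1) = -0.02788 - j0.1835 A.
Step 6 — Convert to polar: |I| = 0.1856 A, ∠I = -98.6°.

I = 0.1856∠-98.6° A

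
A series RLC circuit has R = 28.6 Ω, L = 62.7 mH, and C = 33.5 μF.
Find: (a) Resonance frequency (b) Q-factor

Step 1 — Resonance condition Im(Z)=0 gives ω₀ = 1/√(LC).
Step 2 — ω₀ = 1/√(0.0627·3.35e-05) = 690 rad/s.
Step 3 — f₀ = ω₀/(2π) = 109.8 Hz.
Step 4 — Series Q: Q = ω₀L/R = 690·0.0627/28.6 = 1.513.

(a) f₀ = 109.8 Hz  (b) Q = 1.513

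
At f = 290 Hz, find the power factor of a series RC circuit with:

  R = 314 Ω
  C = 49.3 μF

Step 1 — Angular frequency: ω = 2π·f = 2π·290 = 1822 rad/s.
Step 2 — Component impedances:
  R: Z = R = 314 Ω
  C: Z = 1/(jωC) = -j/(ω·C) = 0 - j11.13 Ω
Step 3 — Series combination: Z_total = R + C = 314 - j11.13 Ω = 314.2∠-2.0° Ω.
Step 4 — Power factor: PF = cos(φ) = Re(Z)/|Z| = 314/314.2 = 0.9994.
Step 5 — Type: Im(Z) = -11.13 ⇒ leading (phase φ = -2.0°).

PF = 0.9994 (leading, φ = -2.0°)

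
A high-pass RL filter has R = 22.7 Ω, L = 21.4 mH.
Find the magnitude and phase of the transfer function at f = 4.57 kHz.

Step 1 — Angular frequency: ω = 2π·4570 = 2.871e+04 rad/s.
Step 2 — Transfer function: H(jω) = jωL/(R + jωL).
Step 3 — Numerator jωL = j·614.5; denominator R + jωL = 22.7 + j614.5.
Step 4 — H = 0.9986 + j0.03689.
Step 5 — Magnitude: |H| = 0.9993 (-0.0 dB); phase: φ = 2.1°.

|H| = 0.9993 (-0.0 dB), φ = 2.1°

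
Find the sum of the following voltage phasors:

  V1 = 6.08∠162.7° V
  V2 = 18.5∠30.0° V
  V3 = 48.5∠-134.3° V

Step 1 — Convert each phasor to rectangular form:
  V1 = 6.08·(cos(162.7°) + j·sin(162.7°)) = -5.805 + j1.808 V
  V2 = 18.5·(cos(30.0°) + j·sin(30.0°)) = 16.02 + j9.25 V
  V3 = 48.5·(cos(-134.3°) + j·sin(-134.3°)) = -33.87 - j34.71 V
Step 2 — Sum components: V_total = -23.66 - j23.65 V.
Step 3 — Convert to polar: |V_total| = 33.45 V, ∠V_total = -135.0°.

V_total = 33.45∠-135.0° V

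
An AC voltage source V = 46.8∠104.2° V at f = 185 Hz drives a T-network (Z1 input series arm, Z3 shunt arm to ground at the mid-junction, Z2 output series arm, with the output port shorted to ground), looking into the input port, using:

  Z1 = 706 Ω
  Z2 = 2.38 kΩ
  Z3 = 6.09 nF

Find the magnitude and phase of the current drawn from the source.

Step 1 — Angular frequency: ω = 2π·f = 2π·185 = 1162 rad/s.
Step 2 — Component impedances:
  Z1: Z = R = 706 Ω
  Z2: Z = R = 2380 Ω
  Z3: Z = 1/(jωC) = -j/(ω·C) = 0 - j1.413e+05 Ω
Step 3 — With the output port shorted to ground, the output series arm Z2 runs from the junction to ground; the shunt arm Z3 also runs from the junction to ground. They appear in parallel: Z3 || Z2 = 2379 - j40.09 Ω.
Step 4 — Series with input arm Z1: Z_in = Z1 + (Z3 || Z2) = 3085 - j40.09 Ω = 3086∠-0.7° Ω.
Step 5 — Source phasor: V = 46.8∠104.2° V = -11.48 + j45.37 V.
Step 6 — Ohm's law: I = V / Z_total = (-11.48 + j45.37) / (3085 - j40.09) = -0.003911 + j0.01465 A.
Step 7 — Convert to polar: |I| = 0.01517 A, ∠I = 104.9°.

I = 0.01517∠104.9° A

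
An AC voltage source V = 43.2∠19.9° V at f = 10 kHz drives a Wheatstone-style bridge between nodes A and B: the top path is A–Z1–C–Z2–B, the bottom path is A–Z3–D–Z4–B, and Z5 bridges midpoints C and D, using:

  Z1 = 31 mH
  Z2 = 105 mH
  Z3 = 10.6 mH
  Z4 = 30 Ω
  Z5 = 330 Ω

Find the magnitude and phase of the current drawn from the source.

Step 1 — Angular frequency: ω = 2π·f = 2π·1e+04 = 6.283e+04 rad/s.
Step 2 — Component impedances:
  Z1: Z = jωL = j·6.283e+04·0.031 = 0 + j1948 Ω
  Z2: Z = jωL = j·6.283e+04·0.105 = 0 + j6597 Ω
  Z3: Z = jωL = j·6.283e+04·0.0106 = 0 + j666 Ω
  Z4: Z = R = 30 Ω
  Z5: Z = R = 330 Ω
Step 3 — Bridge requires nodal analysis (the Z5 bridge couples midpoints C and D, so the two paths cannot be reduced to a simple series/parallel combination). Setting node B to ground and injecting 1 A at node A, the 3-node admittance system at A, C, D solves to V_A = Z_AB = 50.63 + j500.8 Ω = 503.4∠84.2° Ω.
Step 4 — Source phasor: V = 43.2∠19.9° V = 40.62 + j14.7 V.
Step 5 — Ohm's law: I = V / Z_total = (40.62 + j14.7) / (50.63 + j500.8) = 0.03718 - j0.07734 A.
Step 6 — Convert to polar: |I| = 0.08582 A, ∠I = -64.3°.

I = 0.08582∠-64.3° A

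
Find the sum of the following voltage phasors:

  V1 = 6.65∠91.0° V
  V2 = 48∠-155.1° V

Step 1 — Convert each phasor to rectangular form:
  V1 = 6.65·(cos(91.0°) + j·sin(91.0°)) = -0.1161 + j6.649 V
  V2 = 48·(cos(-155.1°) + j·sin(-155.1°)) = -43.54 - j20.21 V
Step 2 — Sum components: V_total = -43.65 - j13.56 V.
Step 3 — Convert to polar: |V_total| = 45.71 V, ∠V_total = -162.7°.

V_total = 45.71∠-162.7° V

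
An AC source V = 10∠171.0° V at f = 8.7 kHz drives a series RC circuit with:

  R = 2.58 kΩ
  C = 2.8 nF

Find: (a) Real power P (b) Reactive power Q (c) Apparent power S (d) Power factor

Step 1 — Angular frequency: ω = 2π·f = 2π·8700 = 5.466e+04 rad/s.
Step 2 — Component impedances:
  R: Z = R = 2580 Ω
  C: Z = 1/(jωC) = -j/(ω·C) = 0 - j6533 Ω
Step 3 — Series combination: Z_total = R + C = 2580 - j6533 Ω = 7024∠-68.5° Ω.
Step 4 — Source phasor: V = 10∠171.0° V = -9.877 + j1.564 V.
Step 5 — Current: I = V / Z = -0.0007236 - j0.001226 A = 0.001424∠-120.5° A.
Step 6 — Complex power: S = V·I* = 0.005229 - j0.01324 VA.
Step 7 — Real power: P = Re(S) = 0.005229 W.
Step 8 — Reactive power: Q = Im(S) = -0.01324 VAR.
Step 9 — Apparent power: |S| = 0.01424 VA.
Step 10 — Power factor: PF = P/|S| = 0.3673 (leading).

(a) P = 0.005229 W  (b) Q = -0.01324 VAR  (c) S = 0.01424 VA  (d) PF = 0.3673 (leading)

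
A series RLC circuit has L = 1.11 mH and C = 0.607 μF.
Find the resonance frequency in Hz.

Step 1 — Resonance condition Im(Z)=0 gives ω₀ = 1/√(LC).
Step 2 — ω₀ = 1/√(0.00111·6.07e-07) = 3.853e+04 rad/s.
Step 3 — f₀ = ω₀/(2π) = 6131 Hz.

f₀ = 6131 Hz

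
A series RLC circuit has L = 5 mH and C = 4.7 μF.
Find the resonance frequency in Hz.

Step 1 — Resonance condition Im(Z)=0 gives ω₀ = 1/√(LC).
Step 2 — ω₀ = 1/√(0.005·4.7e-06) = 6523 rad/s.
Step 3 — f₀ = ω₀/(2π) = 1038 Hz.

f₀ = 1038 Hz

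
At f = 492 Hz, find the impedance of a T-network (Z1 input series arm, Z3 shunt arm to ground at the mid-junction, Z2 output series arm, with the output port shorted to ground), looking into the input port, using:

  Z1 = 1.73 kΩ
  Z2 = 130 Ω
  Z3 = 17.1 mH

Step 1 — Angular frequency: ω = 2π·f = 2π·492 = 3091 rad/s.
Step 2 — Component impedances:
  Z1: Z = R = 1730 Ω
  Z2: Z = R = 130 Ω
  Z3: Z = jωL = j·3091·0.0171 = 0 + j52.86 Ω
Step 3 — With the output port shorted to ground, the output series arm Z2 runs from the junction to ground; the shunt arm Z3 also runs from the junction to ground. They appear in parallel: Z3 || Z2 = 18.45 + j45.36 Ω.
Step 4 — Series with input arm Z1: Z_in = Z1 + (Z3 || Z2) = 1748 + j45.36 Ω = 1749∠1.5° Ω.

Z = 1748 + j45.36 Ω = 1749∠1.5° Ω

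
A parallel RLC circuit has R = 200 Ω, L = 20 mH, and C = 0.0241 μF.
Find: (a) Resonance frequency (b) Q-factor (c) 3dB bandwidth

Step 1 — Resonance: ω₀ = 1/√(LC) = 1/√(0.02·2.41e-08) = 4.555e+04 rad/s.
Step 2 — f₀ = ω₀/(2π) = 7249 Hz.
Step 3 — Parallel Q: Q = R/(ω₀L) = 200/(4.555e+04·0.02) = 0.2195.
Step 4 — Bandwidth: Δω = ω₀/Q = 2.075e+05 rad/s; BW = Δω/(2π) = 3.302e+04 Hz.

(a) f₀ = 7249 Hz  (b) Q = 0.2195  (c) BW = 3.302e+04 Hz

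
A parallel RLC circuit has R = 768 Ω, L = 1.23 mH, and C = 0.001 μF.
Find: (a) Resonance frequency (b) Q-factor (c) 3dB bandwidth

Step 1 — Resonance: ω₀ = 1/√(LC) = 1/√(0.00123·1e-09) = 9.017e+05 rad/s.
Step 2 — f₀ = ω₀/(2π) = 1.435e+05 Hz.
Step 3 — Parallel Q: Q = R/(ω₀L) = 768/(9.017e+05·0.00123) = 0.6925.
Step 4 — Bandwidth: Δω = ω₀/Q = 1.302e+06 rad/s; BW = Δω/(2π) = 2.072e+05 Hz.

(a) f₀ = 1.435e+05 Hz  (b) Q = 0.6925  (c) BW = 2.072e+05 Hz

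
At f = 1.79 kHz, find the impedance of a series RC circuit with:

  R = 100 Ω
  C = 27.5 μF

Step 1 — Angular frequency: ω = 2π·f = 2π·1790 = 1.125e+04 rad/s.
Step 2 — Component impedances:
  R: Z = R = 100 Ω
  C: Z = 1/(jωC) = -j/(ω·C) = 0 - j3.233 Ω
Step 3 — Series combination: Z_total = R + C = 100 - j3.233 Ω = 100.1∠-1.9° Ω.

Z = 100 - j3.233 Ω = 100.1∠-1.9° Ω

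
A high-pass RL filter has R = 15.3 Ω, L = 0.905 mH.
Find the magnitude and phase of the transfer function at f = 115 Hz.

Step 1 — Angular frequency: ω = 2π·115 = 722.6 rad/s.
Step 2 — Transfer function: H(jω) = jωL/(R + jωL).
Step 3 — Numerator jωL = j·0.6539; denominator R + jωL = 15.3 + j0.6539.
Step 4 — H = 0.001823 + j0.04266.
Step 5 — Magnitude: |H| = 0.0427 (-27.4 dB); phase: φ = 87.6°.

|H| = 0.0427 (-27.4 dB), φ = 87.6°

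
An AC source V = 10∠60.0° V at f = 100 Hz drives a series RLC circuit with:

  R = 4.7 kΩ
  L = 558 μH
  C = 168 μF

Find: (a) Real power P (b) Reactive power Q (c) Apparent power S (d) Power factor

Step 1 — Angular frequency: ω = 2π·f = 2π·100 = 628.3 rad/s.
Step 2 — Component impedances:
  R: Z = R = 4700 Ω
  L: Z = jωL = j·628.3·0.000558 = 0 + j0.3506 Ω
  C: Z = 1/(jωC) = -j/(ω·C) = 0 - j9.474 Ω
Step 3 — Series combination: Z_total = R + L + C = 4700 - j9.123 Ω = 4700∠-0.1° Ω.
Step 4 — Source phasor: V = 10∠60.0° V = 5 + j8.66 V.
Step 5 — Current: I = V / Z = 0.00106 + j0.001845 A = 0.002128∠60.1° A.
Step 6 — Complex power: S = V·I* = 0.02128 - j4.13e-05 VA.
Step 7 — Real power: P = Re(S) = 0.02128 W.
Step 8 — Reactive power: Q = Im(S) = -4.13e-05 VAR.
Step 9 — Apparent power: |S| = 0.02128 VA.
Step 10 — Power factor: PF = P/|S| = 1 (leading).

(a) P = 0.02128 W  (b) Q = -4.13e-05 VAR  (c) S = 0.02128 VA  (d) PF = 1 (leading)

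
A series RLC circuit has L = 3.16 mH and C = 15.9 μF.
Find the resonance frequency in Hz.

Step 1 — Resonance condition Im(Z)=0 gives ω₀ = 1/√(LC).
Step 2 — ω₀ = 1/√(0.00316·1.59e-05) = 4461 rad/s.
Step 3 — f₀ = ω₀/(2π) = 710 Hz.

f₀ = 710 Hz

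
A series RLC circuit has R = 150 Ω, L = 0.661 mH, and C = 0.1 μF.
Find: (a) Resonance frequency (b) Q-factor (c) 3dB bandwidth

Step 1 — Resonance condition Im(Z)=0 gives ω₀ = 1/√(LC).
Step 2 — ω₀ = 1/√(0.000661·1e-07) = 1.23e+05 rad/s.
Step 3 — f₀ = ω₀/(2π) = 1.958e+04 Hz.
Step 4 — Series Q: Q = ω₀L/R = 1.23e+05·0.000661/150 = 0.542.
Step 5 — 3dB bandwidth: Δω = ω₀/Q = 2.269e+05 rad/s; BW = Δω/(2π) = 3.612e+04 Hz.

(a) f₀ = 1.958e+04 Hz  (b) Q = 0.542  (c) BW = 3.612e+04 Hz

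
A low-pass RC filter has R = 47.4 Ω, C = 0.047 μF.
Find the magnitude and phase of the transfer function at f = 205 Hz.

Step 1 — Angular frequency: ω = 2π·205 = 1288 rad/s.
Step 2 — Transfer function: H(jω) = 1/(1 + jωRC).
Step 3 — Denominator: 1 + jωRC = 1 + j·1288·47.4·4.7e-08 = 1 + j0.00287.
Step 4 — H = 1 - j0.00287.
Step 5 — Magnitude: |H| = 1 (-0.0 dB); phase: φ = -0.2°.

|H| = 1 (-0.0 dB), φ = -0.2°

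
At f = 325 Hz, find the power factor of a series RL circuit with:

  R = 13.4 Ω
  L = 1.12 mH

Step 1 — Angular frequency: ω = 2π·f = 2π·325 = 2042 rad/s.
Step 2 — Component impedances:
  R: Z = R = 13.4 Ω
  L: Z = jωL = j·2042·0.00112 = 0 + j2.287 Ω
Step 3 — Series combination: Z_total = R + L = 13.4 + j2.287 Ω = 13.59∠9.7° Ω.
Step 4 — Power factor: PF = cos(φ) = Re(Z)/|Z| = 13.4/13.594 = 0.9857.
Step 5 — Type: Im(Z) = 2.287 ⇒ lagging (phase φ = 9.7°).

PF = 0.9857 (lagging, φ = 9.7°)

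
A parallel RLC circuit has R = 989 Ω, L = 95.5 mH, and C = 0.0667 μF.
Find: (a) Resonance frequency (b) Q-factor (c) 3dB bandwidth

Step 1 — Resonance: ω₀ = 1/√(LC) = 1/√(0.0955·6.67e-08) = 1.253e+04 rad/s.
Step 2 — f₀ = ω₀/(2π) = 1994 Hz.
Step 3 — Parallel Q: Q = R/(ω₀L) = 989/(1.253e+04·0.0955) = 0.8265.
Step 4 — Bandwidth: Δω = ω₀/Q = 1.516e+04 rad/s; BW = Δω/(2π) = 2413 Hz.

(a) f₀ = 1994 Hz  (b) Q = 0.8265  (c) BW = 2413 Hz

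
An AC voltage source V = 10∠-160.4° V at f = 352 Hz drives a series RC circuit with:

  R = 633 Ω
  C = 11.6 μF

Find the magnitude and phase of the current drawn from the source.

Step 1 — Angular frequency: ω = 2π·f = 2π·352 = 2212 rad/s.
Step 2 — Component impedances:
  R: Z = R = 633 Ω
  C: Z = 1/(jωC) = -j/(ω·C) = 0 - j38.98 Ω
Step 3 — Series combination: Z_total = R + C = 633 - j38.98 Ω = 634.2∠-3.5° Ω.
Step 4 — Source phasor: V = 10∠-160.4° V = -9.421 - j3.355 V.
Step 5 — Ohm's law: I = V / Z_total = (-9.421 - j3.355) / (633 - j38.98) = -0.0145 - j0.006192 A.
Step 6 — Convert to polar: |I| = 0.01577 A, ∠I = -156.9°.

I = 0.01577∠-156.9° A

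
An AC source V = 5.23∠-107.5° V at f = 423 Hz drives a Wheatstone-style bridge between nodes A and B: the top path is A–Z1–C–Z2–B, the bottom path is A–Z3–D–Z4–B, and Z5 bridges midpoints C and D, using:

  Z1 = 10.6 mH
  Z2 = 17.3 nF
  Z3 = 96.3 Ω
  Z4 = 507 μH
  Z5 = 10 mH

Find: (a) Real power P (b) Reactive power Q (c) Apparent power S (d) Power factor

Step 1 — Angular frequency: ω = 2π·f = 2π·423 = 2658 rad/s.
Step 2 — Component impedances:
  Z1: Z = jωL = j·2658·0.0106 = 0 + j28.17 Ω
  Z2: Z = 1/(jωC) = -j/(ω·C) = 0 - j2.175e+04 Ω
  Z3: Z = R = 96.3 Ω
  Z4: Z = jωL = j·2658·0.000507 = 0 + j1.347 Ω
  Z5: Z = jωL = j·2658·0.01 = 0 + j26.58 Ω
Step 3 — Bridge requires nodal analysis (the Z5 bridge couples midpoints C and D, so the two paths cannot be reduced to a simple series/parallel combination). Setting node B to ground and injecting 1 A at node A, the 3-node admittance system at A, C, D solves to V_A = Z_AB = 23.55 + j42.74 Ω = 48.8∠61.1° Ω.
Step 4 — Source phasor: V = 5.23∠-107.5° V = -1.573 - j4.988 V.
Step 5 — Current: I = V / Z = -0.1051 - j0.0211 A = 0.1072∠-168.6° A.
Step 6 — Complex power: S = V·I* = 0.2705 + j0.491 VA.
Step 7 — Real power: P = Re(S) = 0.2705 W.
Step 8 — Reactive power: Q = Im(S) = 0.491 VAR.
Step 9 — Apparent power: |S| = 0.5606 VA.
Step 10 — Power factor: PF = P/|S| = 0.4826 (lagging).

(a) P = 0.2705 W  (b) Q = 0.491 VAR  (c) S = 0.5606 VA  (d) PF = 0.4826 (lagging)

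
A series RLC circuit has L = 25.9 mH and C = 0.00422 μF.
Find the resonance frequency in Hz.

Step 1 — Resonance condition Im(Z)=0 gives ω₀ = 1/√(LC).
Step 2 — ω₀ = 1/√(0.0259·4.22e-09) = 9.565e+04 rad/s.
Step 3 — f₀ = ω₀/(2π) = 1.522e+04 Hz.

f₀ = 1.522e+04 Hz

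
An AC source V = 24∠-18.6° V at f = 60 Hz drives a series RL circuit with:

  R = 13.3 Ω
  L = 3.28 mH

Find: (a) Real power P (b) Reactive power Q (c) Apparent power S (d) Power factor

Step 1 — Angular frequency: ω = 2π·f = 2π·60 = 377 rad/s.
Step 2 — Component impedances:
  R: Z = R = 13.3 Ω
  L: Z = jωL = j·377·0.00328 = 0 + j1.237 Ω
Step 3 — Series combination: Z_total = R + L = 13.3 + j1.237 Ω = 13.36∠5.3° Ω.
Step 4 — Source phasor: V = 24∠-18.6° V = 22.75 - j7.655 V.
Step 5 — Current: I = V / Z = 1.643 - j0.7283 A = 1.797∠-23.9° A.
Step 6 — Complex power: S = V·I* = 42.94 + j3.992 VA.
Step 7 — Real power: P = Re(S) = 42.94 W.
Step 8 — Reactive power: Q = Im(S) = 3.992 VAR.
Step 9 — Apparent power: |S| = 43.12 VA.
Step 10 — Power factor: PF = P/|S| = 0.9957 (lagging).

(a) P = 42.94 W  (b) Q = 3.992 VAR  (c) S = 43.12 VA  (d) PF = 0.9957 (lagging)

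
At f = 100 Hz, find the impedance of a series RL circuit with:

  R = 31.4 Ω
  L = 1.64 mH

Step 1 — Angular frequency: ω = 2π·f = 2π·100 = 628.3 rad/s.
Step 2 — Component impedances:
  R: Z = R = 31.4 Ω
  L: Z = jωL = j·628.3·0.00164 = 0 + j1.03 Ω
Step 3 — Series combination: Z_total = R + L = 31.4 + j1.03 Ω = 31.42∠1.9° Ω.

Z = 31.4 + j1.03 Ω = 31.42∠1.9° Ω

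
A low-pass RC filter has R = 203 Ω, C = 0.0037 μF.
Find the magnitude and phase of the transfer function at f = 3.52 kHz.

Step 1 — Angular frequency: ω = 2π·3520 = 2.212e+04 rad/s.
Step 2 — Transfer function: H(jω) = 1/(1 + jωRC).
Step 3 — Denominator: 1 + jωRC = 1 + j·2.212e+04·203·3.7e-09 = 1 + j0.01661.
Step 4 — H = 0.9997 - j0.01661.
Step 5 — Magnitude: |H| = 0.9999 (-0.0 dB); phase: φ = -1.0°.

|H| = 0.9999 (-0.0 dB), φ = -1.0°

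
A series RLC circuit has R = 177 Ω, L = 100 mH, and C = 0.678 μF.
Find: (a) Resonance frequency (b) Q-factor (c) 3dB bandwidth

Step 1 — Resonance: ω₀ = 1/√(LC) = 1/√(0.1·6.78e-07) = 3840 rad/s.
Step 2 — f₀ = ω₀/(2π) = 611.2 Hz.
Step 3 — Series Q: Q = ω₀L/R = 3840·0.1/177 = 2.17.
Step 4 — Bandwidth: Δω = ω₀/Q = 1770 rad/s; BW = Δω/(2π) = 281.7 Hz.

(a) f₀ = 611.2 Hz  (b) Q = 2.17  (c) BW = 281.7 Hz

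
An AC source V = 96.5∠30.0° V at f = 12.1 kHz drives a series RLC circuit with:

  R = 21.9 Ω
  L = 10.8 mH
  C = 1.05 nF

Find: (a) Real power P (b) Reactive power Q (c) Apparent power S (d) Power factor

Step 1 — Angular frequency: ω = 2π·f = 2π·1.21e+04 = 7.603e+04 rad/s.
Step 2 — Component impedances:
  R: Z = R = 21.9 Ω
  L: Z = jωL = j·7.603e+04·0.0108 = 0 + j821.1 Ω
  C: Z = 1/(jωC) = -j/(ω·C) = 0 - j1.253e+04 Ω
Step 3 — Series combination: Z_total = R + L + C = 21.9 - j1.171e+04 Ω = 1.171e+04∠-89.9° Ω.
Step 4 — Source phasor: V = 96.5∠30.0° V = 83.57 + j48.25 V.
Step 5 — Current: I = V / Z = -0.004108 + j0.007147 A = 0.008244∠119.9° A.
Step 6 — Complex power: S = V·I* = 0.001488 - j0.7955 VA.
Step 7 — Real power: P = Re(S) = 0.001488 W.
Step 8 — Reactive power: Q = Im(S) = -0.7955 VAR.
Step 9 — Apparent power: |S| = 0.7955 VA.
Step 10 — Power factor: PF = P/|S| = 0.001871 (leading).

(a) P = 0.001488 W  (b) Q = -0.7955 VAR  (c) S = 0.7955 VA  (d) PF = 0.001871 (leading)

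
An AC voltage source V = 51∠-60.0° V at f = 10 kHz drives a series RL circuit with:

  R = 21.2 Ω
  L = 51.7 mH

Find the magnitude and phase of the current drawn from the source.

Step 1 — Angular frequency: ω = 2π·f = 2π·1e+04 = 6.283e+04 rad/s.
Step 2 — Component impedances:
  R: Z = R = 21.2 Ω
  L: Z = jωL = j·6.283e+04·0.0517 = 0 + j3248 Ω
Step 3 — Series combination: Z_total = R + L = 21.2 + j3248 Ω = 3248∠89.6° Ω.
Step 4 — Source phasor: V = 51∠-60.0° V = 25.5 - j44.17 V.
Step 5 — Ohm's law: I = V / Z_total = (25.5 - j44.17) / (21.2 + j3248) = -0.01354 - j0.007938 A.
Step 6 — Convert to polar: |I| = 0.0157 A, ∠I = -149.6°.

I = 0.0157∠-149.6° A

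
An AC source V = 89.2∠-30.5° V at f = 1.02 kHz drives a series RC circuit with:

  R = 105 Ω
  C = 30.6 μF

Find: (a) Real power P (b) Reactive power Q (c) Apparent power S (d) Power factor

Step 1 — Angular frequency: ω = 2π·f = 2π·1020 = 6409 rad/s.
Step 2 — Component impedances:
  R: Z = R = 105 Ω
  C: Z = 1/(jωC) = -j/(ω·C) = 0 - j5.099 Ω
Step 3 — Series combination: Z_total = R + C = 105 - j5.099 Ω = 105.1∠-2.8° Ω.
Step 4 — Source phasor: V = 89.2∠-30.5° V = 76.86 - j45.27 V.
Step 5 — Current: I = V / Z = 0.7511 - j0.3947 A = 0.8485∠-27.7° A.
Step 6 — Complex power: S = V·I* = 75.6 - j3.671 VA.
Step 7 — Real power: P = Re(S) = 75.6 W.
Step 8 — Reactive power: Q = Im(S) = -3.671 VAR.
Step 9 — Apparent power: |S| = 75.69 VA.
Step 10 — Power factor: PF = P/|S| = 0.9988 (leading).

(a) P = 75.6 W  (b) Q = -3.671 VAR  (c) S = 75.69 VA  (d) PF = 0.9988 (leading)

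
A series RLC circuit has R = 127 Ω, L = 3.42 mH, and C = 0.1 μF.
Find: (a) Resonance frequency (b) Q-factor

Step 1 — Resonance condition Im(Z)=0 gives ω₀ = 1/√(LC).
Step 2 — ω₀ = 1/√(0.00342·1e-07) = 5.407e+04 rad/s.
Step 3 — f₀ = ω₀/(2π) = 8606 Hz.
Step 4 — Series Q: Q = ω₀L/R = 5.407e+04·0.00342/127 = 1.456.

(a) f₀ = 8606 Hz  (b) Q = 1.456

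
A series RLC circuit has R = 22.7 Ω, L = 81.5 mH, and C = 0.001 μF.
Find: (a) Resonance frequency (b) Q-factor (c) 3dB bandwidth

Step 1 — Resonance condition Im(Z)=0 gives ω₀ = 1/√(LC).
Step 2 — ω₀ = 1/√(0.0815·1e-09) = 1.108e+05 rad/s.
Step 3 — f₀ = ω₀/(2π) = 1.763e+04 Hz.
Step 4 — Series Q: Q = ω₀L/R = 1.108e+05·0.0815/22.7 = 397.7.
Step 5 — 3dB bandwidth: Δω = ω₀/Q = 278.5 rad/s; BW = Δω/(2π) = 44.33 Hz.

(a) f₀ = 1.763e+04 Hz  (b) Q = 397.7  (c) BW = 44.33 Hz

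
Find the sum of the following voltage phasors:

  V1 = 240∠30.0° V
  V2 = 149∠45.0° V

Step 1 — Convert each phasor to rectangular form:
  V1 = 240·(cos(30.0°) + j·sin(30.0°)) = 207.8 + j120 V
  V2 = 149·(cos(45.0°) + j·sin(45.0°)) = 105.4 + j105.4 V
Step 2 — Sum components: V_total = 313.2 + j225.4 V.
Step 3 — Convert to polar: |V_total| = 385.9 V, ∠V_total = 35.7°.

V_total = 385.9∠35.7° V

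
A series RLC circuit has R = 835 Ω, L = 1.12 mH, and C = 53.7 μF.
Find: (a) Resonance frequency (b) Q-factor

Step 1 — Resonance condition Im(Z)=0 gives ω₀ = 1/√(LC).
Step 2 — ω₀ = 1/√(0.00112·5.37e-05) = 4078 rad/s.
Step 3 — f₀ = ω₀/(2π) = 649 Hz.
Step 4 — Series Q: Q = ω₀L/R = 4078·0.00112/835 = 0.005469.

(a) f₀ = 649 Hz  (b) Q = 0.005469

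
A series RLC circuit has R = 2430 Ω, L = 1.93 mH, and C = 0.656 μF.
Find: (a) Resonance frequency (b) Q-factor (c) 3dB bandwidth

Step 1 — Resonance: ω₀ = 1/√(LC) = 1/√(0.00193·6.56e-07) = 2.81e+04 rad/s.
Step 2 — f₀ = ω₀/(2π) = 4473 Hz.
Step 3 — Series Q: Q = ω₀L/R = 2.81e+04·0.00193/2430 = 0.02232.
Step 4 — Bandwidth: Δω = ω₀/Q = 1.259e+06 rad/s; BW = Δω/(2π) = 2.004e+05 Hz.

(a) f₀ = 4473 Hz  (b) Q = 0.02232  (c) BW = 2.004e+05 Hz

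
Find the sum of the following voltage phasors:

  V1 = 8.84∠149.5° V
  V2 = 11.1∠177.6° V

Step 1 — Convert each phasor to rectangular form:
  V1 = 8.84·(cos(149.5°) + j·sin(149.5°)) = -7.617 + j4.487 V
  V2 = 11.1·(cos(177.6°) + j·sin(177.6°)) = -11.09 + j0.4648 V
Step 2 — Sum components: V_total = -18.71 + j4.951 V.
Step 3 — Convert to polar: |V_total| = 19.35 V, ∠V_total = 165.2°.

V_total = 19.35∠165.2° V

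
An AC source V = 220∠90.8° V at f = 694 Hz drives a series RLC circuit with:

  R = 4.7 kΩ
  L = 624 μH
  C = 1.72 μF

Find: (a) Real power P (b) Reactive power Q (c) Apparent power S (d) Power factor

Step 1 — Angular frequency: ω = 2π·f = 2π·694 = 4361 rad/s.
Step 2 — Component impedances:
  R: Z = R = 4700 Ω
  L: Z = jωL = j·4361·0.000624 = 0 + j2.721 Ω
  C: Z = 1/(jωC) = -j/(ω·C) = 0 - j133.3 Ω
Step 3 — Series combination: Z_total = R + L + C = 4700 - j130.6 Ω = 4702∠-1.6° Ω.
Step 4 — Source phasor: V = 220∠90.8° V = -3.072 + j220 V.
Step 5 — Current: I = V / Z = -0.001953 + j0.04675 A = 0.04679∠92.4° A.
Step 6 — Complex power: S = V·I* = 10.29 - j0.286 VA.
Step 7 — Real power: P = Re(S) = 10.29 W.
Step 8 — Reactive power: Q = Im(S) = -0.286 VAR.
Step 9 — Apparent power: |S| = 10.29 VA.
Step 10 — Power factor: PF = P/|S| = 0.9996 (leading).

(a) P = 10.29 W  (b) Q = -0.286 VAR  (c) S = 10.29 VA  (d) PF = 0.9996 (leading)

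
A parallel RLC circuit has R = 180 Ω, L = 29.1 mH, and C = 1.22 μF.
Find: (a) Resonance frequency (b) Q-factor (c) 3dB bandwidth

Step 1 — Resonance: ω₀ = 1/√(LC) = 1/√(0.0291·1.22e-06) = 5307 rad/s.
Step 2 — f₀ = ω₀/(2π) = 844.7 Hz.
Step 3 — Parallel Q: Q = R/(ω₀L) = 180/(5307·0.0291) = 1.165.
Step 4 — Bandwidth: Δω = ω₀/Q = 4554 rad/s; BW = Δω/(2π) = 724.7 Hz.

(a) f₀ = 844.7 Hz  (b) Q = 1.165  (c) BW = 724.7 Hz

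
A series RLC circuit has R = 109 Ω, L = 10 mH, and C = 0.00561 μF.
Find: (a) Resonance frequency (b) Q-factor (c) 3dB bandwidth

Step 1 — Resonance: ω₀ = 1/√(LC) = 1/√(0.01·5.61e-09) = 1.335e+05 rad/s.
Step 2 — f₀ = ω₀/(2π) = 2.125e+04 Hz.
Step 3 — Series Q: Q = ω₀L/R = 1.335e+05·0.01/109 = 12.25.
Step 4 — Bandwidth: Δω = ω₀/Q = 1.09e+04 rad/s; BW = Δω/(2π) = 1735 Hz.

(a) f₀ = 2.125e+04 Hz  (b) Q = 12.25  (c) BW = 1735 Hz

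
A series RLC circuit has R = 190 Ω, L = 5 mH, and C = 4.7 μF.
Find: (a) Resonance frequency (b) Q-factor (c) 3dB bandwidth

Step 1 — Resonance: ω₀ = 1/√(LC) = 1/√(0.005·4.7e-06) = 6523 rad/s.
Step 2 — f₀ = ω₀/(2π) = 1038 Hz.
Step 3 — Series Q: Q = ω₀L/R = 6523·0.005/190 = 0.1717.
Step 4 — Bandwidth: Δω = ω₀/Q = 3.8e+04 rad/s; BW = Δω/(2π) = 6048 Hz.

(a) f₀ = 1038 Hz  (b) Q = 0.1717  (c) BW = 6048 Hz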